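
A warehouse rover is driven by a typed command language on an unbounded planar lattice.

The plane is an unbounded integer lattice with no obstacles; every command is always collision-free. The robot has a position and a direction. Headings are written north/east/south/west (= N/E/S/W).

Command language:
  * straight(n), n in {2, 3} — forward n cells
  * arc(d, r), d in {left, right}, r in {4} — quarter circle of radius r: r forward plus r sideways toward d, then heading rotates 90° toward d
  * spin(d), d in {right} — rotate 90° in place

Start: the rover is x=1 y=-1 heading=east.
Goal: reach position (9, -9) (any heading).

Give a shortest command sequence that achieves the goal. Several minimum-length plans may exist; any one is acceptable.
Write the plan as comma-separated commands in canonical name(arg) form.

arc(right, 4), arc(left, 4)

initial: x=1 y=-1 heading=east
1. arc(right, 4) → x=5 y=-5 heading=south
2. arc(left, 4) → x=9 y=-9 heading=east
no 1-step plan works, so 2 is optimal.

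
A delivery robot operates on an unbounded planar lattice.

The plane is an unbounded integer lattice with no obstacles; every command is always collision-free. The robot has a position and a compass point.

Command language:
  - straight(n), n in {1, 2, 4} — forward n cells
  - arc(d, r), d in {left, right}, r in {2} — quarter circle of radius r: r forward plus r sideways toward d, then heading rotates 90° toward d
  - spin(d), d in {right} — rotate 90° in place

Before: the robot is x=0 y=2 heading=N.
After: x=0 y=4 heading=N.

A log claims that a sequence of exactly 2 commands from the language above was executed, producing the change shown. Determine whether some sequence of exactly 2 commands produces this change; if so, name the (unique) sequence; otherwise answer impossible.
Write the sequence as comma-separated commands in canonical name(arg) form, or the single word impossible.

straight(1), straight(1)

key: heading stays N — no command in the sequence turns
from: x=0 y=2 heading=N
step 1 (straight(1)): x=0 y=3 heading=N
step 2 (straight(1)): x=0 y=4 heading=N
no rival 2-sequence matches.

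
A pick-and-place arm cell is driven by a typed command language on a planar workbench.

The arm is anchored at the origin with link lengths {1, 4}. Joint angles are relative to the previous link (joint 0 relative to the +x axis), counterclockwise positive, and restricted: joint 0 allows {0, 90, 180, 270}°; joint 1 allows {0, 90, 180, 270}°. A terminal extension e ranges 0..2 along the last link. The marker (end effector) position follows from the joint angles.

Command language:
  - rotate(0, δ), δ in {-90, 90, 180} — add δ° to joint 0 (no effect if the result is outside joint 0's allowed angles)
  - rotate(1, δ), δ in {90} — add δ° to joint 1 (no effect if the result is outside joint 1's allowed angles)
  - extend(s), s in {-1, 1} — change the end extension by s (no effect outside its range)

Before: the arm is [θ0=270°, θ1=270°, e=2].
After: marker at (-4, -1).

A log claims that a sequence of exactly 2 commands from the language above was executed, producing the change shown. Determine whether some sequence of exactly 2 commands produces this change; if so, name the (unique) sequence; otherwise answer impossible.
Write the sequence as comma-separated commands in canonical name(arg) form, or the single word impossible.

start: [θ0=270°, θ1=270°, e=2]
1. extend(-1) → [θ0=270°, θ1=270°, e=1]
2. extend(-1) → [θ0=270°, θ1=270°, e=0]
uniquely the one of 36 2-step routes that fits.

extend(-1), extend(-1)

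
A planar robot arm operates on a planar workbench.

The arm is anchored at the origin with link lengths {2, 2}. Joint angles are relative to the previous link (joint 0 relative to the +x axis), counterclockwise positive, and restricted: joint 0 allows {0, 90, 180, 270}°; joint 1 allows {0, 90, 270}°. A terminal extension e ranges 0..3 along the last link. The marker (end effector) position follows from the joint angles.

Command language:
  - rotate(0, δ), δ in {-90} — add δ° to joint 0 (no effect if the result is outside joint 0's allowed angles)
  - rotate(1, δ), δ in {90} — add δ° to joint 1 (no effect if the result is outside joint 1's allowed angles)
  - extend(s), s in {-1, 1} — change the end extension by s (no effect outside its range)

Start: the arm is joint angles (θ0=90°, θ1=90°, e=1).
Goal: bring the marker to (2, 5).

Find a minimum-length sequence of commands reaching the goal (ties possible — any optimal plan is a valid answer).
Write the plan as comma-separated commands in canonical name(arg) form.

start: joint angles (θ0=90°, θ1=90°, e=1)
1. extend(1) → joint angles (θ0=90°, θ1=90°, e=2)
2. extend(1) → joint angles (θ0=90°, θ1=90°, e=3)
3. rotate(0, -90) → joint angles (θ0=0°, θ1=90°, e=3)
minimal: 3 command(s), checked below 3.

extend(1), extend(1), rotate(0, -90)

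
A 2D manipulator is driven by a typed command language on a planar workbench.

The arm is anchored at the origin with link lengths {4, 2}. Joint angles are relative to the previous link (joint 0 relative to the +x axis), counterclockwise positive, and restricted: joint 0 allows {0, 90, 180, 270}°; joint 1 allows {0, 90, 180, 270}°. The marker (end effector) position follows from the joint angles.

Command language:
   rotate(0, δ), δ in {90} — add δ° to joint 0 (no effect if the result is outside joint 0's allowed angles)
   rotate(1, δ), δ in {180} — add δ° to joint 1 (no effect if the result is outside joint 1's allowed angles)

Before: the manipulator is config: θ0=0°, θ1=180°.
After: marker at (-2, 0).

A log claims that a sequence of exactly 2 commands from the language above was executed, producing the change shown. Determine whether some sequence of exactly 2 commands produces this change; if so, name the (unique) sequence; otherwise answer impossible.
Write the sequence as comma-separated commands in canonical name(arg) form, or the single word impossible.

rotate(0, 90), rotate(0, 90)

from: config: θ0=0°, θ1=180°
[1] after rotate(0, 90): config: θ0=90°, θ1=180°
[2] after rotate(0, 90): config: θ0=180°, θ1=180°
uniquely the one of 4 2-step routes that fits.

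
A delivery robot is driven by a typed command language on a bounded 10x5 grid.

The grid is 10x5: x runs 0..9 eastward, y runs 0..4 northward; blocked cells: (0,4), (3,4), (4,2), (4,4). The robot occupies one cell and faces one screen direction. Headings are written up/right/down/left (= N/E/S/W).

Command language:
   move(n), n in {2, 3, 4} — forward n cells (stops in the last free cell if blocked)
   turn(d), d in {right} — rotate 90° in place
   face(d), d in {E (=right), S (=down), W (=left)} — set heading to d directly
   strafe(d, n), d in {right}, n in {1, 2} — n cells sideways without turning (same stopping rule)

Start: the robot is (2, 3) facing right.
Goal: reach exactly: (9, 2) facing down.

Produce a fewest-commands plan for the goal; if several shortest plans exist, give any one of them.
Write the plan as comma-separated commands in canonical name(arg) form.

move(4), move(4), strafe(right, 1), turn(right)

from: (2, 3) facing right
t=1 move(4) ⇒ (6, 3) facing right
t=2 move(4) ⇒ (9, 3) facing right
t=3 strafe(right, 1) ⇒ (9, 2) facing right
t=4 turn(right) ⇒ (9, 2) facing down
nothing shorter than 4 reaches the goal.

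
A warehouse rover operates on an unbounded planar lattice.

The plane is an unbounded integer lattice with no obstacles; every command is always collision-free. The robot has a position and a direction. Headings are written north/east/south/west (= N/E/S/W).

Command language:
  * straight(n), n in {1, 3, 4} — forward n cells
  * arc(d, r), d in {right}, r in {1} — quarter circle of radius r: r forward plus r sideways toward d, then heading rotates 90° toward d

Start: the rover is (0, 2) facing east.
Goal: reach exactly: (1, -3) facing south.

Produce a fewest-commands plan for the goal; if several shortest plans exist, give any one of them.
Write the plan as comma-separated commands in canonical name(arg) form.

from: (0, 2) facing east
[1] after arc(right, 1): (1, 1) facing south
[2] after straight(4): (1, -3) facing south
no 1-step plan works, so 2 is optimal.

arc(right, 1), straight(4)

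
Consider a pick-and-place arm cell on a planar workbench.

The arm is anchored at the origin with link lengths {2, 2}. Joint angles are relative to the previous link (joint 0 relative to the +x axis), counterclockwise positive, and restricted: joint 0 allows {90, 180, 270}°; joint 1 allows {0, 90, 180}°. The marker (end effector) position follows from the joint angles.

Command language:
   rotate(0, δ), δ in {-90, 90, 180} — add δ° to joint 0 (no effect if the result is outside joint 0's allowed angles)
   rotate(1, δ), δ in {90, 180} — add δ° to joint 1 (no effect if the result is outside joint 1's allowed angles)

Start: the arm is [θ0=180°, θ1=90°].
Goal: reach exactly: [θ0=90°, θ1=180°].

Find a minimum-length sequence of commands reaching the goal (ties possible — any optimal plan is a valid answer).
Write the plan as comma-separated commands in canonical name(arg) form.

start: [θ0=180°, θ1=90°]
step 1 (rotate(0, -90)): [θ0=90°, θ1=90°]
step 2 (rotate(1, 90)): [θ0=90°, θ1=180°]
minimal: 2 command(s), checked below 2.

rotate(0, -90), rotate(1, 90)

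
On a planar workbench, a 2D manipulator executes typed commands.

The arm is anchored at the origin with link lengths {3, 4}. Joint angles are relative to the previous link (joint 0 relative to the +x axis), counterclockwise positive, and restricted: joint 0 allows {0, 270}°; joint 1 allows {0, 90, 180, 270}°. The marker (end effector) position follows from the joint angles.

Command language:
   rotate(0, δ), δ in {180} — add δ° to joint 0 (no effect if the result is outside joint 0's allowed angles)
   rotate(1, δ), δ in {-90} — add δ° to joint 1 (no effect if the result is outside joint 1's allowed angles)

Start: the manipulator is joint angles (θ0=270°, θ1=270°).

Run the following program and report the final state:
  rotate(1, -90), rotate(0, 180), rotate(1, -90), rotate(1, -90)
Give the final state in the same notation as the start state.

joint angles (θ0=270°, θ1=0°)

from: joint angles (θ0=270°, θ1=270°)
step 1 (rotate(1, -90)): joint angles (θ0=270°, θ1=180°)
step 2 (rotate(0, 180)): joint angles (θ0=270°, θ1=180°)
step 3 (rotate(1, -90)): joint angles (θ0=270°, θ1=90°)
step 4 (rotate(1, -90)): joint angles (θ0=270°, θ1=0°)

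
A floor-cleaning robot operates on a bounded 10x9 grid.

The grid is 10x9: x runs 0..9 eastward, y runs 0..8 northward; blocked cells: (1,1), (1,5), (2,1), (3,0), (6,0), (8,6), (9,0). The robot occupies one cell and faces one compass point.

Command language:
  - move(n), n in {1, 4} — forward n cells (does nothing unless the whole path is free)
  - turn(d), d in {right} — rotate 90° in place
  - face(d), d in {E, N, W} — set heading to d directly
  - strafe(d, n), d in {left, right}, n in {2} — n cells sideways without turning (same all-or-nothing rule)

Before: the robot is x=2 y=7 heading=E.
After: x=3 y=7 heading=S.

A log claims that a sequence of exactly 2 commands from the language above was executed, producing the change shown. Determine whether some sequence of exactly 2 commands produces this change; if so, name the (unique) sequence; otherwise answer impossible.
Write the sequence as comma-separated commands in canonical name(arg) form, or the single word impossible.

move(1), turn(right)

key: running turn(right) before move(1) would end elsewhere — order is forced
t0: x=2 y=7 heading=E
step 1 (move(1)): x=3 y=7 heading=E
step 2 (turn(right)): x=3 y=7 heading=S
all 64 alternatives checked — unique.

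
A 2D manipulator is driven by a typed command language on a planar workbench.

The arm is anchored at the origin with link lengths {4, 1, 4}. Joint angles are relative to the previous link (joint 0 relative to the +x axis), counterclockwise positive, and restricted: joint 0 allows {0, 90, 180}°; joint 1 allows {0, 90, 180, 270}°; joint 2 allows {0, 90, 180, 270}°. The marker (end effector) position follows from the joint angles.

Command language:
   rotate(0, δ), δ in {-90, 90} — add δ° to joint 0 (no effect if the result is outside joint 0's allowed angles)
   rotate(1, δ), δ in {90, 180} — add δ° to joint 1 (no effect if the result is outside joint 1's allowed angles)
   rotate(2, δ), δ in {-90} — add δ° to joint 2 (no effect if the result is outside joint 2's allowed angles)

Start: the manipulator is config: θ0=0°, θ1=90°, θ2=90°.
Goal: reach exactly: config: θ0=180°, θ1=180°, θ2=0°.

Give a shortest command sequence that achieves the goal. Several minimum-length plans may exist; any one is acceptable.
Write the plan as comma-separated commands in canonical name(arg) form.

t0: config: θ0=0°, θ1=90°, θ2=90°
1. rotate(1, 90) → config: θ0=0°, θ1=180°, θ2=90°
2. rotate(0, 90) → config: θ0=90°, θ1=180°, θ2=90°
3. rotate(0, 90) → config: θ0=180°, θ1=180°, θ2=90°
4. rotate(2, -90) → config: θ0=180°, θ1=180°, θ2=0°
minimal: 4 command(s), checked below 4.

rotate(1, 90), rotate(0, 90), rotate(0, 90), rotate(2, -90)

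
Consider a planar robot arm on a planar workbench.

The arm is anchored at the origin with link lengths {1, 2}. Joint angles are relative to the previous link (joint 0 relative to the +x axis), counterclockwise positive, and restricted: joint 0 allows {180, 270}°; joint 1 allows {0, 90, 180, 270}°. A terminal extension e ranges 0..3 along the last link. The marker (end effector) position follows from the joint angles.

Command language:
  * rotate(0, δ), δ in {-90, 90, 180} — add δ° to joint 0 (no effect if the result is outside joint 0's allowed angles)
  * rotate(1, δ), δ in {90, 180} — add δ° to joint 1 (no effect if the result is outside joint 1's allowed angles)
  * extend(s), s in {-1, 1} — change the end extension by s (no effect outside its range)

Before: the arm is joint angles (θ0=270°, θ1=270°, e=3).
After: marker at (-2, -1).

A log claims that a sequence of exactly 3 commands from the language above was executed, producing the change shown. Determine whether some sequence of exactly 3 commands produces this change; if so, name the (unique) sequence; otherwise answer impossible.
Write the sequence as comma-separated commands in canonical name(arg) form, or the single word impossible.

initial: joint angles (θ0=270°, θ1=270°, e=3)
[1] after extend(-1): joint angles (θ0=270°, θ1=270°, e=2)
[2] after extend(-1): joint angles (θ0=270°, θ1=270°, e=1)
[3] after extend(-1): joint angles (θ0=270°, θ1=270°, e=0)
uniquely the one of 343 3-step routes that fits.

extend(-1), extend(-1), extend(-1)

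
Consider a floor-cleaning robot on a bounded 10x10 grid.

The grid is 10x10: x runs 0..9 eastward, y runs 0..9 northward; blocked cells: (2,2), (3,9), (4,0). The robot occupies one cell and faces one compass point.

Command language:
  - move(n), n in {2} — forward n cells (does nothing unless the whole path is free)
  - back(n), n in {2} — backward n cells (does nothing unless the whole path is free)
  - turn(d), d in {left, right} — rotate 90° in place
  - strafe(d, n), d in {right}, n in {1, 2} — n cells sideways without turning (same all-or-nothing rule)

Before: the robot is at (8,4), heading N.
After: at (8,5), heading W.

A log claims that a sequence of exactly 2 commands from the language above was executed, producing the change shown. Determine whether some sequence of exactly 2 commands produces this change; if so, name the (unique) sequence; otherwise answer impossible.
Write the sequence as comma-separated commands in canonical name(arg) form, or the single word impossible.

key: position moved to (8,5) AND the heading swung to W — translation plus rotation needed
start: at (8,4), heading N
[1] after turn(left): at (8,4), heading W
[2] after strafe(right, 1): at (8,5), heading W
no other 2-command option fits: unique.

turn(left), strafe(right, 1)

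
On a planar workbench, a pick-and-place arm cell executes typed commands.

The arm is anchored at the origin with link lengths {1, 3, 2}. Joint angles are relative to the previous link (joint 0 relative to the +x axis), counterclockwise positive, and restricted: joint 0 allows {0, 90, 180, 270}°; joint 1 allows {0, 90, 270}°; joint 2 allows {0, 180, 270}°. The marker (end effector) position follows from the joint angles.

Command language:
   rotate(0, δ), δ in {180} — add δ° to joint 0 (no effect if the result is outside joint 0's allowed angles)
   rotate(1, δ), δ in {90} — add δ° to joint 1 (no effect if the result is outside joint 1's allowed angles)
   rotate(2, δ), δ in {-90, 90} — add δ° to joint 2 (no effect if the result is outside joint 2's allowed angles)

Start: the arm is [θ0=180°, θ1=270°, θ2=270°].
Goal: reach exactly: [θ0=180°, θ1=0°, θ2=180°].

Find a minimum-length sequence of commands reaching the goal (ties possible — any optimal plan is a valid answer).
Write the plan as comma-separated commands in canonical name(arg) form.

initial: [θ0=180°, θ1=270°, θ2=270°]
1. rotate(2, -90) → [θ0=180°, θ1=270°, θ2=180°]
2. rotate(1, 90) → [θ0=180°, θ1=0°, θ2=180°]
shorter routes all fall short; 2 is best.

rotate(2, -90), rotate(1, 90)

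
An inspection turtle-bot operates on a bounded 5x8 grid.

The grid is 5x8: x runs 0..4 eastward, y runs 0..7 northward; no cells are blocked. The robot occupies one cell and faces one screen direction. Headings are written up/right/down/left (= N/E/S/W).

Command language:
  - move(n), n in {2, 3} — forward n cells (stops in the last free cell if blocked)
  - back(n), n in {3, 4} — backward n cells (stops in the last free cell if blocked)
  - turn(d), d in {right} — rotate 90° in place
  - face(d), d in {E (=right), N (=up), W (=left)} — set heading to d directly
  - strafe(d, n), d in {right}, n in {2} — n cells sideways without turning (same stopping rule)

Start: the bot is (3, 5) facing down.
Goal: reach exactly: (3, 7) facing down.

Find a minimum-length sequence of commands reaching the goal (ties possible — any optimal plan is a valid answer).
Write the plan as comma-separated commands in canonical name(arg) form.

back(4)

start: (3, 5) facing down
t=1 back(4) ⇒ (3, 7) facing down
minimal: 1 command(s), checked below 1.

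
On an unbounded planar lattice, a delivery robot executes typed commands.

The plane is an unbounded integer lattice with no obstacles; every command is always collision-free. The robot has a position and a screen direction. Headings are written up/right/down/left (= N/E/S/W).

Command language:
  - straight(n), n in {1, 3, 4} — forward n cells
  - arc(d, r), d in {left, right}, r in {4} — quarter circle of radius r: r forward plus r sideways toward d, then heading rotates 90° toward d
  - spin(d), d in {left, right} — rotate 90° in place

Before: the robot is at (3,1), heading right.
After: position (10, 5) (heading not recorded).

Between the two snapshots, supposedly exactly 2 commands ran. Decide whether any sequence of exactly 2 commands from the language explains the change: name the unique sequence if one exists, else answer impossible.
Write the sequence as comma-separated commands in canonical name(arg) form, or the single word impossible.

straight(3), arc(left, 4)

key: running arc(left, 4) before straight(3) would end elsewhere — order is forced
begin: at (3,1), heading right
1. straight(3) → at (6,1), heading right
2. arc(left, 4) → at (10,5), heading up
no rival 2-sequence matches.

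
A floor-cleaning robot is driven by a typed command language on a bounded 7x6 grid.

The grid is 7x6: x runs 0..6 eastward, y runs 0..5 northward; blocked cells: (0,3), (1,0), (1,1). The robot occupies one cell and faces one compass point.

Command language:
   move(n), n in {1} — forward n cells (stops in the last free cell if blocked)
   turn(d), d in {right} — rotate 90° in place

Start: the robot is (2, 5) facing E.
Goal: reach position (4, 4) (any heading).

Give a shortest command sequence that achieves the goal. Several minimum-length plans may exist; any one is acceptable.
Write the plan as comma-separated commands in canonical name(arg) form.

begin: (2, 5) facing E
[1] after move(1): (3, 5) facing E
[2] after move(1): (4, 5) facing E
[3] after turn(right): (4, 5) facing S
[4] after move(1): (4, 4) facing S
minimal: 4 command(s), checked below 4.

move(1), move(1), turn(right), move(1)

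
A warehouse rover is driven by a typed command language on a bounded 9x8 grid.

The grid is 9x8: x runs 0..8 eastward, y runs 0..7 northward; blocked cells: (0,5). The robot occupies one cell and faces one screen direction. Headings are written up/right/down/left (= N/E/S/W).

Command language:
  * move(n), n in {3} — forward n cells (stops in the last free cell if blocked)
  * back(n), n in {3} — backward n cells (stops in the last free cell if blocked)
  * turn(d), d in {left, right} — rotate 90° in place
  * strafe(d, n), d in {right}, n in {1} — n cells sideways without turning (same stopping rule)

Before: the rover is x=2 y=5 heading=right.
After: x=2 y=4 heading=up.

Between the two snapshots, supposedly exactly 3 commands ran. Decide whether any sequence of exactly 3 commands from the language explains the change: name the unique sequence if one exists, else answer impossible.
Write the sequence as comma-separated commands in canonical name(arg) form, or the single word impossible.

turn(left), move(3), back(3)

key: position moved to (2,4) AND the heading swung to N — translation plus rotation needed
start: x=2 y=5 heading=right
1. turn(left) → x=2 y=5 heading=up
2. move(3) → x=2 y=7 heading=up
3. back(3) → x=2 y=4 heading=up
no rival 3-sequence matches.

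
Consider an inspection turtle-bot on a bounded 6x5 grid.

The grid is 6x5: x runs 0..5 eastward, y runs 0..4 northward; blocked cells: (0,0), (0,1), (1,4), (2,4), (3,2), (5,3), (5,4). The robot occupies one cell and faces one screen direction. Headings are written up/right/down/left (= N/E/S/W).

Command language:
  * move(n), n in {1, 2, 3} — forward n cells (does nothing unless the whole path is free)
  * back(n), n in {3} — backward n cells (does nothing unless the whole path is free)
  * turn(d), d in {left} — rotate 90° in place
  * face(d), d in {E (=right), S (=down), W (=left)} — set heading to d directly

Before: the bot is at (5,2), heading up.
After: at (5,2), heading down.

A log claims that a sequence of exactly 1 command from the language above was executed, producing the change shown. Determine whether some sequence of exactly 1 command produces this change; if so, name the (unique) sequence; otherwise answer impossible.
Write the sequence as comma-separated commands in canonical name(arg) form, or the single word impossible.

key: parked at (5,2) the whole time — nothing moves the robot
t0: at (5,2), heading up
[1] after face(S): at (5,2), heading down
no rival 1-sequence matches.

face(S)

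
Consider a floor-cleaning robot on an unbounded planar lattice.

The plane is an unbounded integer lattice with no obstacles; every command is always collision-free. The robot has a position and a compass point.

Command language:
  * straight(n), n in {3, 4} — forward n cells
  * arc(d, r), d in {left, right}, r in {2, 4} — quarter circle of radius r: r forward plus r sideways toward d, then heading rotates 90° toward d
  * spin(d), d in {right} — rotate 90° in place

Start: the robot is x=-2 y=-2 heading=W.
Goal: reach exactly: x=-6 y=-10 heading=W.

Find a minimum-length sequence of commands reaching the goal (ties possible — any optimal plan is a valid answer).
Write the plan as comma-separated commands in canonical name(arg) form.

arc(left, 4), straight(4), spin(right)

from: x=-2 y=-2 heading=W
[1] after arc(left, 4): x=-6 y=-6 heading=S
[2] after straight(4): x=-6 y=-10 heading=S
[3] after spin(right): x=-6 y=-10 heading=W
shorter routes all fall short; 3 is best.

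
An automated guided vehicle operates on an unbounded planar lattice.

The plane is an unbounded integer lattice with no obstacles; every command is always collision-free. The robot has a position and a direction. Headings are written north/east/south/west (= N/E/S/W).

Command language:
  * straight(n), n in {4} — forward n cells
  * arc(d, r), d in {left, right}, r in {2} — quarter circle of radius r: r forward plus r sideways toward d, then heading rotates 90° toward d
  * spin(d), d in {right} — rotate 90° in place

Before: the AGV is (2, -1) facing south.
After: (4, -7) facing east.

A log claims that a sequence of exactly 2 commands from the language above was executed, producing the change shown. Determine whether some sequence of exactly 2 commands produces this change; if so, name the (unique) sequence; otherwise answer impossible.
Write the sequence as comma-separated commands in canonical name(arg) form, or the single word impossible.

straight(4), arc(left, 2)

key: position moved to (4,-7) AND the heading swung to E — translation plus rotation needed
initial: (2, -1) facing south
1. straight(4) → (2, -5) facing south
2. arc(left, 2) → (4, -7) facing east
uniquely the one of 16 2-step routes that fits.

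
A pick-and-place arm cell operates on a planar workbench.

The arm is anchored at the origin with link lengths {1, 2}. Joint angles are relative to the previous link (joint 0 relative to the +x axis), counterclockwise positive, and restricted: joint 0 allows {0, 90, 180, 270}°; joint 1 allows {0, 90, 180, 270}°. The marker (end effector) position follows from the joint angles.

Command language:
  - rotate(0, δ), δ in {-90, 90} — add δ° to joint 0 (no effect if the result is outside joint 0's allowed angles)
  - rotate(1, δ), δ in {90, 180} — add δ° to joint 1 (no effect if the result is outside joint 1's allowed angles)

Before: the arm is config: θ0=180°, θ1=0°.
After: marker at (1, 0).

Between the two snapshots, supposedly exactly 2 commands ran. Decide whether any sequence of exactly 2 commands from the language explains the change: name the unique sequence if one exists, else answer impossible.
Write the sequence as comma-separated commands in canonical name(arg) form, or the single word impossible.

begin: config: θ0=180°, θ1=0°
t=1 rotate(1, 90) ⇒ config: θ0=180°, θ1=90°
t=2 rotate(1, 90) ⇒ config: θ0=180°, θ1=180°
all 16 alternatives checked — unique.

rotate(1, 90), rotate(1, 90)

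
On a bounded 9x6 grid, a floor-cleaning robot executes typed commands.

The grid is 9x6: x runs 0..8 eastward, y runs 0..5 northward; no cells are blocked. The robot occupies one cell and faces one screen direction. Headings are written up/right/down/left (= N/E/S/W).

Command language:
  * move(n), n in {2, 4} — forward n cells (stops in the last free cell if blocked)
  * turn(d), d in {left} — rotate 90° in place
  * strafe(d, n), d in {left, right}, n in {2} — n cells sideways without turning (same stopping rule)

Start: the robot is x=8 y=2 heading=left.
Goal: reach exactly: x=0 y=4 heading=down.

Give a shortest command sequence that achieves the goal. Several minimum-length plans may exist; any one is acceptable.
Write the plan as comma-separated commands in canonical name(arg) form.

start: x=8 y=2 heading=left
step 1 (move(4)): x=4 y=2 heading=left
step 2 (move(4)): x=0 y=2 heading=left
step 3 (strafe(right, 2)): x=0 y=4 heading=left
step 4 (turn(left)): x=0 y=4 heading=down
shorter routes all fall short; 4 is best.

move(4), move(4), strafe(right, 2), turn(left)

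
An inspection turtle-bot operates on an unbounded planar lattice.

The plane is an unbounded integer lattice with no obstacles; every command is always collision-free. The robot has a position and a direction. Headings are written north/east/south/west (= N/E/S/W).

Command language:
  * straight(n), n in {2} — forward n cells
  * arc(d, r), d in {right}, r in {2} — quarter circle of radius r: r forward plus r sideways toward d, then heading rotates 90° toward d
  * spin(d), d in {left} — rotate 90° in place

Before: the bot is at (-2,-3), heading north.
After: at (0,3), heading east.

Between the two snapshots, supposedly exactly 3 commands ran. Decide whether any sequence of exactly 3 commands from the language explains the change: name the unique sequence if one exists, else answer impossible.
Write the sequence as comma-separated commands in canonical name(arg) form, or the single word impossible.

straight(2), straight(2), arc(right, 2)

key: cell and facing (now E) both changed — the 3 commands mix motion and turning
begin: at (-2,-3), heading north
1. straight(2) → at (-2,-1), heading north
2. straight(2) → at (-2,1), heading north
3. arc(right, 2) → at (0,3), heading east
uniquely the one of 27 3-step routes that fits.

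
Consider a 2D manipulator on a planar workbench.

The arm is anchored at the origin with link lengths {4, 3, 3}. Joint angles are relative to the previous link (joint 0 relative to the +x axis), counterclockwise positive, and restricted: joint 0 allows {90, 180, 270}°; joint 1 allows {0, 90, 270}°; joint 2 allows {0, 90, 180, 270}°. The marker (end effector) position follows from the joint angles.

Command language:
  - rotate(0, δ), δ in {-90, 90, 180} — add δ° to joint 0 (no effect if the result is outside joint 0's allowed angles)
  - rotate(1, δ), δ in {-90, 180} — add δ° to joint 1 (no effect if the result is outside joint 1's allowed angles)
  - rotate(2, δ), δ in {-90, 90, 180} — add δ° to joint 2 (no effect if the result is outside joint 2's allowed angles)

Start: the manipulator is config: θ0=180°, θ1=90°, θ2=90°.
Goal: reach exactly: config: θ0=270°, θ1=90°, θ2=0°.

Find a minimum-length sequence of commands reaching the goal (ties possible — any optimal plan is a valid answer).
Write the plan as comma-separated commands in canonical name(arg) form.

rotate(0, 90), rotate(2, -90)

initial: config: θ0=180°, θ1=90°, θ2=90°
t=1 rotate(0, 90) ⇒ config: θ0=270°, θ1=90°, θ2=90°
t=2 rotate(2, -90) ⇒ config: θ0=270°, θ1=90°, θ2=0°
nothing shorter than 2 reaches the goal.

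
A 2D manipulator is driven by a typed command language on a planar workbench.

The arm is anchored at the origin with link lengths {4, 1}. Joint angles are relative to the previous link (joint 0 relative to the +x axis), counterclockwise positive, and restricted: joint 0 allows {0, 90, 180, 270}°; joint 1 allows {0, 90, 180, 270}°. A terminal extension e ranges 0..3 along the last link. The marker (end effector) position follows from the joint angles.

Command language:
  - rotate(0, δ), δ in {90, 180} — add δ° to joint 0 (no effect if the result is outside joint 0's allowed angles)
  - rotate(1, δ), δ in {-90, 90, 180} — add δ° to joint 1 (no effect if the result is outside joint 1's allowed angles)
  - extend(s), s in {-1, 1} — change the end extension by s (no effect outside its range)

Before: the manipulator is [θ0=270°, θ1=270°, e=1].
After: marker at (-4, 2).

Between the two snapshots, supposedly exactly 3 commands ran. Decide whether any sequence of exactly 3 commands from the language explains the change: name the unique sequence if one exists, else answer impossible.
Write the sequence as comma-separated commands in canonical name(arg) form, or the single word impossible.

initial: [θ0=270°, θ1=270°, e=1]
1. rotate(0, 90) → [θ0=0°, θ1=270°, e=1]
2. rotate(0, 90) → [θ0=90°, θ1=270°, e=1]
3. rotate(0, 90) → [θ0=180°, θ1=270°, e=1]
all 343 alternatives checked — unique.

rotate(0, 90), rotate(0, 90), rotate(0, 90)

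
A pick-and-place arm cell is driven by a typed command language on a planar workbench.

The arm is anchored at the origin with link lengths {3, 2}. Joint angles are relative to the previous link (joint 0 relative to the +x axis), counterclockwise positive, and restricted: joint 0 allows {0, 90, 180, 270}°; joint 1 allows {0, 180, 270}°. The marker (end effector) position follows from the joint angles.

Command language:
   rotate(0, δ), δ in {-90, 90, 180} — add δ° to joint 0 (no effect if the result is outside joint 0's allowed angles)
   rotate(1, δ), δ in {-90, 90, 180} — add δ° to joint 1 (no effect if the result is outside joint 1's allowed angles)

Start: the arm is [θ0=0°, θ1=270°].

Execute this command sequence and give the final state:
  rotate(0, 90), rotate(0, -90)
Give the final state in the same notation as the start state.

from: [θ0=0°, θ1=270°]
step 1 (rotate(0, 90)): [θ0=90°, θ1=270°]
step 2 (rotate(0, -90)): [θ0=0°, θ1=270°]

[θ0=0°, θ1=270°]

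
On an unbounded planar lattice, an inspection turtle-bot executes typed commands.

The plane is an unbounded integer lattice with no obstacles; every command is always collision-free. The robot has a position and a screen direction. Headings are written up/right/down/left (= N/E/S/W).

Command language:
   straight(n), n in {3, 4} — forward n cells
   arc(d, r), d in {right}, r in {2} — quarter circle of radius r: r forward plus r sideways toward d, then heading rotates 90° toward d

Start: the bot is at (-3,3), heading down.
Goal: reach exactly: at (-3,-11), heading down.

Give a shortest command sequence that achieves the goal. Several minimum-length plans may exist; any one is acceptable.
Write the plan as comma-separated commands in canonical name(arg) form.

straight(4), straight(4), straight(3), straight(3)

initial: at (-3,3), heading down
step 1 (straight(4)): at (-3,-1), heading down
step 2 (straight(4)): at (-3,-5), heading down
step 3 (straight(3)): at (-3,-8), heading down
step 4 (straight(3)): at (-3,-11), heading down
shorter routes all fall short; 4 is best.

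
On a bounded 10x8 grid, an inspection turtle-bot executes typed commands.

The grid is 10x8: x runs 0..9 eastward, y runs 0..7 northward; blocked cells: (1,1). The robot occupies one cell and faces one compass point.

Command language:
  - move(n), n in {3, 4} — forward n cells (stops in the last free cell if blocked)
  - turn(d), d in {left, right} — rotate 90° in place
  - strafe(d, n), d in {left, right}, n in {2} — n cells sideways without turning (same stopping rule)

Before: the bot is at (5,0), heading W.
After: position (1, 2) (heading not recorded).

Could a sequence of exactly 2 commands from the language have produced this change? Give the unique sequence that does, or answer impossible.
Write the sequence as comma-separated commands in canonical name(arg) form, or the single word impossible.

strafe(right, 2), move(4)

key: order matters: swapping strafe(right, 2) and move(4) lands elsewhere
start: at (5,0), heading W
[1] after strafe(right, 2): at (5,2), heading W
[2] after move(4): at (1,2), heading W
no other 2-command option fits: unique.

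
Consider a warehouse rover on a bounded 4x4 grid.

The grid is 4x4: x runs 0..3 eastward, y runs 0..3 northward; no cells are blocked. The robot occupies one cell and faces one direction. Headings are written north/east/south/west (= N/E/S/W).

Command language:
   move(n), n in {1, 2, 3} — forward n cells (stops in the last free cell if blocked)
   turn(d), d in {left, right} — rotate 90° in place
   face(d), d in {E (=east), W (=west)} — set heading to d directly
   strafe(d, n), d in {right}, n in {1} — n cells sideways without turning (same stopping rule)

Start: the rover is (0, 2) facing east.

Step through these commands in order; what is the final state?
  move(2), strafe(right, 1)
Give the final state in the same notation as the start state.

from: (0, 2) facing east
1. move(2) → (2, 2) facing east
2. strafe(right, 1) → (2, 1) facing east

(2, 1) facing east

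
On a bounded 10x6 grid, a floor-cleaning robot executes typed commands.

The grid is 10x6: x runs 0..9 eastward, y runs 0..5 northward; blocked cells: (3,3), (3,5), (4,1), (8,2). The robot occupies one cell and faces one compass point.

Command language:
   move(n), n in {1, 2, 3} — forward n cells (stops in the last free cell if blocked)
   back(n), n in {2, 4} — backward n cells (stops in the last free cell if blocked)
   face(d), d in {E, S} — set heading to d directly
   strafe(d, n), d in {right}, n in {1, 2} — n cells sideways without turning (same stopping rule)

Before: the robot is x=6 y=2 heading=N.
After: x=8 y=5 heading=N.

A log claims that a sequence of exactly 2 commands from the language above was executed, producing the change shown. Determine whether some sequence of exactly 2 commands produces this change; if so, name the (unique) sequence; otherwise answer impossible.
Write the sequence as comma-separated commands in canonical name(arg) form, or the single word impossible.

key: heading stays N — no command in the sequence turns
from: x=6 y=2 heading=N
step 1 (move(3)): x=6 y=5 heading=N
step 2 (strafe(right, 2)): x=8 y=5 heading=N
no rival 2-sequence matches.

move(3), strafe(right, 2)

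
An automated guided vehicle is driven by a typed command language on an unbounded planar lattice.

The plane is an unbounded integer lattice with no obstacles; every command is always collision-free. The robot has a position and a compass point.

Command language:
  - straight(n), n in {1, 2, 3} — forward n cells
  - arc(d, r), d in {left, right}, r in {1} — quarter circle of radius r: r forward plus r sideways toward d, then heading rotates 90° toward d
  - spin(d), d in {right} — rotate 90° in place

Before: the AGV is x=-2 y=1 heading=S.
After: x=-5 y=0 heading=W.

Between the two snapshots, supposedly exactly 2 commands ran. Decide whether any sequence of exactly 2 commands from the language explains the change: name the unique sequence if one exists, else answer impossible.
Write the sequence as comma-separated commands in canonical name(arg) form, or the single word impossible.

arc(right, 1), straight(2)

key: order matters: swapping arc(right, 1) and straight(2) lands elsewhere
t0: x=-2 y=1 heading=S
[1] after arc(right, 1): x=-3 y=0 heading=W
[2] after straight(2): x=-5 y=0 heading=W
no other 2-command option fits: unique.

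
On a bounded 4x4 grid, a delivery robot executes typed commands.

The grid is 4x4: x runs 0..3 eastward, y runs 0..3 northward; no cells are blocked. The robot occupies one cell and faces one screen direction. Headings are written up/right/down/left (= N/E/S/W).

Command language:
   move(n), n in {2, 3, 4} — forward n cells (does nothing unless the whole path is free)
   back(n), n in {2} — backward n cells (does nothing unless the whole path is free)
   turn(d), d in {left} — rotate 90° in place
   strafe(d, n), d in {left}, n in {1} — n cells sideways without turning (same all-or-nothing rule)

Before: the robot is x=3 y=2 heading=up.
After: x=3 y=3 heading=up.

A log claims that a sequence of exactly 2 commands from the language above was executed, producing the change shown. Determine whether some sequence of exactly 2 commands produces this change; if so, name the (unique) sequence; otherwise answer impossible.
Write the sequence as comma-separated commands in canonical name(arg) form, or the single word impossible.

key: order matters: swapping back(2) and move(3) lands elsewhere
t0: x=3 y=2 heading=up
[1] after back(2): x=3 y=0 heading=up
[2] after move(3): x=3 y=3 heading=up
no rival 2-sequence matches.

back(2), move(3)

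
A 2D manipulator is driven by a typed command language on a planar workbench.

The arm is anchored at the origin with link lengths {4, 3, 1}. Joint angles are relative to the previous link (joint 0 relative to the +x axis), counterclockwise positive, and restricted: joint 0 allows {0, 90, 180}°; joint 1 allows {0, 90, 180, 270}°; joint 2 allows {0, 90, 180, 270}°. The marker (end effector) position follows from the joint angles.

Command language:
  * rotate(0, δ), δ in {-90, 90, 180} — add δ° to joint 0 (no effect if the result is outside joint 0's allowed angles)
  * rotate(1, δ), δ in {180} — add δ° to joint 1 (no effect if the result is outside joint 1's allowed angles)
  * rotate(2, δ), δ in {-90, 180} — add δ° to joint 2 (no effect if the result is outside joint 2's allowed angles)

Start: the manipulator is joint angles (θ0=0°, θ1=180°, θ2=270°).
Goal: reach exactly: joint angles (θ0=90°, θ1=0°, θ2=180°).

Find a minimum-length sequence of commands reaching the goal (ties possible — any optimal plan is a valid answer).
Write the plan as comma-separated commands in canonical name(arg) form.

begin: joint angles (θ0=0°, θ1=180°, θ2=270°)
t=1 rotate(0, 90) ⇒ joint angles (θ0=90°, θ1=180°, θ2=270°)
t=2 rotate(2, -90) ⇒ joint angles (θ0=90°, θ1=180°, θ2=180°)
t=3 rotate(1, 180) ⇒ joint angles (θ0=90°, θ1=0°, θ2=180°)
no 2-step plan works, so 3 is optimal.

rotate(0, 90), rotate(2, -90), rotate(1, 180)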